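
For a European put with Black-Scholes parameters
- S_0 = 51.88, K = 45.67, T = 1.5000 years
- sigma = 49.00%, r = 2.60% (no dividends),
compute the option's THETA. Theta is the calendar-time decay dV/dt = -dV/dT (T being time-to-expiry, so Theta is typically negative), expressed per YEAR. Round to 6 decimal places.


d1 = 0.5774909223; d2 = -0.0226340646
phi(d1) = 0.3376699243; exp(-qT) = 1.0000000000; exp(-rT) = 0.9617507091
Theta = -S*exp(-qT)*phi(d1)*sigma/(2*sqrt(T)) + r*K*exp(-rT)*N(-d2) - q*S*exp(-qT)*N(-d1)
N(-d1) = 0.2818039346; N(-d2) = 0.5090289144; sqrt(T) = 1.2247448714
Term 1 = -51.8800 * 1.0000000000 * 0.3376699243 * 0.4900 / (2 * 1.2247448714) = -3.5043929883
Term 2 = 0.0260 * 45.6700 * 0.9617507091 * 0.5090289144 = 0.5813120520
Term 3 = 0 (no dividend yield, q = 0)
Theta = -3.5043929883 + (0.5813120520) + (0.0000000000) = -2.923081

Answer: Theta = -2.923081


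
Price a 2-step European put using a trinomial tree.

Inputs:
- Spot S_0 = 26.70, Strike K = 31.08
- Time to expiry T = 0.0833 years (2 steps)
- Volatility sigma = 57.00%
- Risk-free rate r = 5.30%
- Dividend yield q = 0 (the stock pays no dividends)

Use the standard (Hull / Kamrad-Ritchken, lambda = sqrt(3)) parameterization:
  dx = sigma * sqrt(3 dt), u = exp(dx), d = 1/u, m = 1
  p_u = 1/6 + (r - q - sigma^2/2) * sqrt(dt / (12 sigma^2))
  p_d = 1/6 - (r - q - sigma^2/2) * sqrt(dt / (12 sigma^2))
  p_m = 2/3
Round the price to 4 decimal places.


dt = T/N = 0.041650; dx = sigma*sqrt(3*dt) = 0.201485
u = exp(dx) = 1.223218; d = 1/u = 0.817516
p_u = 0.155354, p_m = 0.666667, p_d = 0.177979
Discount per step: exp(-r*dt) = 0.997795
Stock lattice S(k, j) with j the centered position index:
  k=0: S(0,+0) = 26.7000
  k=1: S(1,-1) = 21.8277; S(1,+0) = 26.7000; S(1,+1) = 32.6599
  k=2: S(2,-2) = 17.8445; S(2,-1) = 21.8277; S(2,+0) = 26.7000; S(2,+1) = 32.6599; S(2,+2) = 39.9502
Terminal payoffs V(N, j) = max(K - S_T, 0):
  V(2,-2) = 13.235536; V(2,-1) = 9.252330; V(2,+0) = 4.380000; V(2,+1) = 0.000000; V(2,+2) = 0.000000
Backward induction: V(k, j) = exp(-r*dt) * [p_u * V(k+1, j+1) + p_m * V(k+1, j) + p_d * V(k+1, j-1)]
  V(1,-1) = exp(-r*dt) * [p_u*4.380000 + p_m*9.252330 + p_d*13.235536] = 9.184025
  V(1,+0) = exp(-r*dt) * [p_u*0.000000 + p_m*4.380000 + p_d*9.252330] = 4.556652
  V(1,+1) = exp(-r*dt) * [p_u*0.000000 + p_m*0.000000 + p_d*4.380000] = 0.777830
  V(0,+0) = exp(-r*dt) * [p_u*0.777830 + p_m*4.556652 + p_d*9.184025] = 4.782603

Answer: Price = V(0,0) = 4.7826


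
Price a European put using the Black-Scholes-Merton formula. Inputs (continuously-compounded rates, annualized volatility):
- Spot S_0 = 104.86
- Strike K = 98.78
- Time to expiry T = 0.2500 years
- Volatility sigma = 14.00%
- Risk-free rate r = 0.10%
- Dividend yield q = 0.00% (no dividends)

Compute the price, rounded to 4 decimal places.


Answer: Price = 0.7735

Derivation:
d1 = (ln(S/K) + (r - q + 0.5*sigma^2) * T) / (sigma * sqrt(T)) = 0.89187103
d2 = d1 - sigma * sqrt(T) = 0.82187103
exp(-rT) = 0.99975003; exp(-qT) = 1.00000000
P = K * exp(-rT) * N(-d2) - S_0 * exp(-qT) * N(-d1)
N(-d1) = 0.18623103; N(-d2) = 0.20557515
P = 98.7800 * 0.99975003 * 0.20557515 - 104.8600 * 1.00000000 * 0.18623103 = 0.7735


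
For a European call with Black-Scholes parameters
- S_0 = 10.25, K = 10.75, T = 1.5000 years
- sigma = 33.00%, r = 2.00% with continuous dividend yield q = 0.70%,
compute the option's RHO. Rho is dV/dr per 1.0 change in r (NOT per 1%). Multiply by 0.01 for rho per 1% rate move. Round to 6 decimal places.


d1 = 0.1324875831; d2 = -0.2716782245
phi(d1) = 0.3954562913; exp(-qT) = 0.9895549326; exp(-rT) = 0.9704455335
N(d2) = 0.3929347230
Rho = K*T*exp(-rT)*N(d2) = 10.7500 * 1.5000 * 0.9704455335 * 0.3929347230 = 6.148813

Answer: Rho = 6.148813


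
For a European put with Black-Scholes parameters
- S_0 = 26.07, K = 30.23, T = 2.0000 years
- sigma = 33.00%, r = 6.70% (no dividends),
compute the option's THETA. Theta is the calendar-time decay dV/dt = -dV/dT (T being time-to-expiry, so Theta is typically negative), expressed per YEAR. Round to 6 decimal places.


Answer: Theta = -0.118893

Derivation:
d1 = 0.2032405290; d2 = -0.2634499465
phi(d1) = 0.3907872872; exp(-qT) = 1.0000000000; exp(-rT) = 0.8745900646
Theta = -S*exp(-qT)*phi(d1)*sigma/(2*sqrt(T)) + r*K*exp(-rT)*N(-d2) - q*S*exp(-qT)*N(-d1)
N(-d1) = 0.4194735181; N(-d2) = 0.6038981010; sqrt(T) = 1.4142135624
Term 1 = -26.0700 * 1.0000000000 * 0.3907872872 * 0.3300 / (2 * 1.4142135624) = -1.1886401743
Term 2 = 0.0670 * 30.2300 * 0.8745900646 * 0.6038981010 = 1.0697471873
Term 3 = 0 (no dividend yield, q = 0)
Theta = -1.1886401743 + (1.0697471873) + (0.0000000000) = -0.118893


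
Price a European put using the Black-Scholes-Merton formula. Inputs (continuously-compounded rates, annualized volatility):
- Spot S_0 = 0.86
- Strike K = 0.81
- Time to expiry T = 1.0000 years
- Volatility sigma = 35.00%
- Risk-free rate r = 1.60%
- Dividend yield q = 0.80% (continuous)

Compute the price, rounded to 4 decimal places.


Answer: Price = 0.0888

Derivation:
d1 = (ln(S/K) + (r - q + 0.5*sigma^2) * T) / (sigma * sqrt(T)) = 0.36899469
d2 = d1 - sigma * sqrt(T) = 0.01899469
exp(-rT) = 0.98412732; exp(-qT) = 0.99203191
P = K * exp(-rT) * N(-d2) - S_0 * exp(-qT) * N(-d1)
N(-d1) = 0.35606584; N(-d2) = 0.49242267
P = 0.8100 * 0.98412732 * 0.49242267 - 0.8600 * 0.99203191 * 0.35606584 = 0.0888


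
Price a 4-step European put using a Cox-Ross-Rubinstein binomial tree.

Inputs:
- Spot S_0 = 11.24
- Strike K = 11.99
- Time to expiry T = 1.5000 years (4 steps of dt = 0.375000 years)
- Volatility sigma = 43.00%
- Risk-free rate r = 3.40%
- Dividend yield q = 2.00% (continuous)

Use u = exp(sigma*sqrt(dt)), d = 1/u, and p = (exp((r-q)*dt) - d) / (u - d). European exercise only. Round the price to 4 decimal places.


dt = T/N = 0.375000
u = exp(sigma*sqrt(dt)) = 1.301243; d = 1/u = 0.768496
p = (exp((r-q)*dt) - d) / (u - d) = 0.444428
Discount per step: exp(-r*dt) = 0.987331
Stock lattice S(k, i) with i counting down-moves:
  k=0: S(0,0) = 11.2400
  k=1: S(1,0) = 14.6260; S(1,1) = 8.6379
  k=2: S(2,0) = 19.0319; S(2,1) = 11.2400; S(2,2) = 6.6382
  k=3: S(3,0) = 24.7652; S(3,1) = 14.6260; S(3,2) = 8.6379; S(3,3) = 5.1014
  k=4: S(4,0) = 32.2255; S(4,1) = 19.0319; S(4,2) = 11.2400; S(4,3) = 6.6382; S(4,4) = 3.9204
Terminal payoffs V(N, i) = max(K - S_T, 0):
  V(4,0) = 0.000000; V(4,1) = 0.000000; V(4,2) = 0.750000; V(4,3) = 5.351815; V(4,4) = 8.069582
Backward induction: V(k, i) = exp(-r*dt) * [p * V(k+1, i) + (1-p) * V(k+1, i+1)].
  V(3,0) = exp(-r*dt) * [p*0.000000 + (1-p)*0.000000] = 0.000000
  V(3,1) = exp(-r*dt) * [p*0.000000 + (1-p)*0.750000] = 0.411400
  V(3,2) = exp(-r*dt) * [p*0.750000 + (1-p)*5.351815] = 3.264747
  V(3,3) = exp(-r*dt) * [p*5.351815 + (1-p)*8.069582] = 6.774798
  V(2,0) = exp(-r*dt) * [p*0.000000 + (1-p)*0.411400] = 0.225667
  V(2,1) = exp(-r*dt) * [p*0.411400 + (1-p)*3.264747] = 1.971343
  V(2,2) = exp(-r*dt) * [p*3.264747 + (1-p)*6.774798] = 5.148765
  V(1,0) = exp(-r*dt) * [p*0.225667 + (1-p)*1.971343] = 1.180369
  V(1,1) = exp(-r*dt) * [p*1.971343 + (1-p)*5.148765] = 3.689290
  V(0,0) = exp(-r*dt) * [p*1.180369 + (1-p)*3.689290] = 2.541641

Answer: Price = V(0,0) = 2.5416


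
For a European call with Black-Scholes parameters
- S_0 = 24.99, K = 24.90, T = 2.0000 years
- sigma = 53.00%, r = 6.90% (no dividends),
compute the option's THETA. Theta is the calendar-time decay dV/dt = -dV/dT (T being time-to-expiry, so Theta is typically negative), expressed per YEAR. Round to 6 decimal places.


d1 = 0.5636947744; d2 = -0.1858384136
phi(d1) = 0.3403385462; exp(-qT) = 1.0000000000; exp(-rT) = 0.8710986917
Theta = -S*exp(-qT)*phi(d1)*sigma/(2*sqrt(T)) - r*K*exp(-rT)*N(d2) + q*S*exp(-qT)*N(d1)
N(d1) = 0.7135190628; N(d2) = 0.4262857398; sqrt(T) = 1.4142135624
Term 1 = -24.9900 * 1.0000000000 * 0.3403385462 * 0.5300 / (2 * 1.4142135624) = -1.5937062346
Term 2 = -0.0690 * 24.9000 * 0.8710986917 * 0.4262857398 = -0.6379940142
Term 3 = 0 (no dividend yield, q = 0)
Theta = -1.5937062346 + (-0.6379940142) + (0.0000000000) = -2.231700

Answer: Theta = -2.231700


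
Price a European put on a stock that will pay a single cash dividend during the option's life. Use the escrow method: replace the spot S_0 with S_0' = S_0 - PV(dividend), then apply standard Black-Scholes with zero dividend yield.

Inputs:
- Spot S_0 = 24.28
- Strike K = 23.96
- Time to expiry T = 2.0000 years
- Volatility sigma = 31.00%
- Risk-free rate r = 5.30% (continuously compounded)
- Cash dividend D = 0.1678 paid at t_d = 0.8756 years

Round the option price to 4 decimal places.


Answer: Price = 2.8051

Derivation:
PV(D) = D * exp(-r * t_d) = 0.1678 * 0.95465353 = 0.16019086
S_0' = S_0 - PV(D) = 24.2800 - 0.16019086 = 24.11980914
d1 = (ln(S_0'/K) + (r + sigma^2/2)*T) / (sigma*sqrt(T)) = 0.47615130
d2 = d1 - sigma*sqrt(T) = 0.03774510
exp(-rT) = 0.89942465
N(-d1) = 0.31698329; N(-d2) = 0.48494546
P = K * exp(-rT) * N(-d2) - S_0' * N(-d1) = 23.9600 * 0.89942465 * 0.48494546 - 24.11980914 * 0.31698329 = 2.8051


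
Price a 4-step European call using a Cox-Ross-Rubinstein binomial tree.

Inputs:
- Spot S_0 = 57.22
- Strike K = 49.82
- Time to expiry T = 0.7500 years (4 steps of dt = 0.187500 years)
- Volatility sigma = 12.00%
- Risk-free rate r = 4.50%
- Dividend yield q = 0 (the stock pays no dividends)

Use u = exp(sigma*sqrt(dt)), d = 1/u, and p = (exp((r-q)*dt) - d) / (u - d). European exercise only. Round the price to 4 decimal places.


dt = T/N = 0.187500
u = exp(sigma*sqrt(dt)) = 1.053335; d = 1/u = 0.949365
p = (exp((r-q)*dt) - d) / (u - d) = 0.568509
Discount per step: exp(-r*dt) = 0.991598
Stock lattice S(k, i) with i counting down-moves:
  k=0: S(0,0) = 57.2200
  k=1: S(1,0) = 60.2718; S(1,1) = 54.3227
  k=2: S(2,0) = 63.4865; S(2,1) = 57.2200; S(2,2) = 51.5721
  k=3: S(3,0) = 66.8725; S(3,1) = 60.2718; S(3,2) = 54.3227; S(3,3) = 48.9607
  k=4: S(4,0) = 70.4392; S(4,1) = 63.4865; S(4,2) = 57.2200; S(4,3) = 51.5721; S(4,4) = 46.4816
Terminal payoffs V(N, i) = max(S_T - K, 0):
  V(4,0) = 20.619176; V(4,1) = 13.666452; V(4,2) = 7.400000; V(4,3) = 1.752080; V(4,4) = 0.000000
Backward induction: V(k, i) = exp(-r*dt) * [p * V(k+1, i) + (1-p) * V(k+1, i+1)].
  V(3,0) = exp(-r*dt) * [p*20.619176 + (1-p)*13.666452] = 17.471104
  V(3,1) = exp(-r*dt) * [p*13.666452 + (1-p)*7.400000] = 10.870429
  V(3,2) = exp(-r*dt) * [p*7.400000 + (1-p)*1.752080] = 4.921276
  V(3,3) = exp(-r*dt) * [p*1.752080 + (1-p)*0.000000] = 0.987705
  V(2,0) = exp(-r*dt) * [p*17.471104 + (1-p)*10.870429] = 14.500111
  V(2,1) = exp(-r*dt) * [p*10.870429 + (1-p)*4.921276] = 8.233659
  V(2,2) = exp(-r*dt) * [p*4.921276 + (1-p)*0.987705] = 3.196888
  V(1,0) = exp(-r*dt) * [p*14.500111 + (1-p)*8.233659] = 11.697083
  V(1,1) = exp(-r*dt) * [p*8.233659 + (1-p)*3.196888] = 6.009420
  V(0,0) = exp(-r*dt) * [p*11.697083 + (1-p)*6.009420] = 9.165250

Answer: Price = V(0,0) = 9.1652


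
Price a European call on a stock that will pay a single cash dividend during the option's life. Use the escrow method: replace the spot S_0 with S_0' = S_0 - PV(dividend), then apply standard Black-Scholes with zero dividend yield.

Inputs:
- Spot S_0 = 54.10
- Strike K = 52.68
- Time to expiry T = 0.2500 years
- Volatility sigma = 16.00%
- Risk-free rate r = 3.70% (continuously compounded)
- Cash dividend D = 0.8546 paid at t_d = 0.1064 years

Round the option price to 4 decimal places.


PV(D) = D * exp(-r * t_d) = 0.8546 * 0.99607094 = 0.85124222
S_0' = S_0 - PV(D) = 54.1000 - 0.85124222 = 53.24875778
d1 = (ln(S_0'/K) + (r + sigma^2/2)*T) / (sigma*sqrt(T)) = 0.28985749
d2 = d1 - sigma*sqrt(T) = 0.20985749
exp(-rT) = 0.99079265
N(d1) = 0.61403737; N(d2) = 0.58311055
C = S_0' * N(d1) - K * exp(-rT) * N(d2) = 53.24875778 * 0.61403737 - 52.6800 * 0.99079265 * 0.58311055 = 2.2613

Answer: Price = 2.2613


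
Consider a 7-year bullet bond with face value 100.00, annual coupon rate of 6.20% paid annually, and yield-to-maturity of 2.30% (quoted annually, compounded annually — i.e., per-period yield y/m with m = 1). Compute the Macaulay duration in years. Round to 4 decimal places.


Coupon per period c = face * coupon_rate / m = 6.200000
Periods per year m = 1; per-period yield y/m = 0.023000
Number of cashflows N = 7
Cashflows (t years, CF_t, discount factor 1/(1+y/m)^(m*t), PV):
  t = 1.0000: CF_t = 6.200000, DF = 0.977517, PV = 6.060606
  t = 2.0000: CF_t = 6.200000, DF = 0.955540, PV = 5.924346
  t = 3.0000: CF_t = 6.200000, DF = 0.934056, PV = 5.791150
  t = 4.0000: CF_t = 6.200000, DF = 0.913056, PV = 5.660948
  t = 5.0000: CF_t = 6.200000, DF = 0.892528, PV = 5.533673
  t = 6.0000: CF_t = 6.200000, DF = 0.872461, PV = 5.409260
  t = 7.0000: CF_t = 106.200000, DF = 0.852846, PV = 90.572234
Price P = sum_t PV_t = 124.952218
Macaulay numerator sum_t t * PV_t:
  t * PV_t at t = 1.0000: 6.060606
  t * PV_t at t = 2.0000: 11.848692
  t * PV_t at t = 3.0000: 17.373449
  t * PV_t at t = 4.0000: 22.643791
  t * PV_t at t = 5.0000: 27.668367
  t * PV_t at t = 6.0000: 32.455562
  t * PV_t at t = 7.0000: 634.005639
Macaulay duration D = (sum_t t * PV_t) / P = 752.056107 / 124.952218 = 6.018750

Answer: Macaulay duration = 6.0187 years


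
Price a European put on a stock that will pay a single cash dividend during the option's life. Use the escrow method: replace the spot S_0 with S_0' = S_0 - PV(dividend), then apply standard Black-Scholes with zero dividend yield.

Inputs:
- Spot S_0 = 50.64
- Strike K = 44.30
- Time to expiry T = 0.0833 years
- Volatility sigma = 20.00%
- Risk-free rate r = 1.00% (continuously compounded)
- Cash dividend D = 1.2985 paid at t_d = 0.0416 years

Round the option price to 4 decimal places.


Answer: Price = 0.0312

Derivation:
PV(D) = D * exp(-r * t_d) = 1.2985 * 0.99958409 = 1.29795994
S_0' = S_0 - PV(D) = 50.6400 - 1.29795994 = 49.34204006
d1 = (ln(S_0'/K) + (r + sigma^2/2)*T) / (sigma*sqrt(T)) = 1.91067452
d2 = d1 - sigma*sqrt(T) = 1.85295104
exp(-rT) = 0.99916735
N(-d1) = 0.02802321; N(-d2) = 0.03194469
P = K * exp(-rT) * N(-d2) - S_0' * N(-d1) = 44.3000 * 0.99916735 * 0.03194469 - 49.34204006 * 0.02802321 = 0.0312


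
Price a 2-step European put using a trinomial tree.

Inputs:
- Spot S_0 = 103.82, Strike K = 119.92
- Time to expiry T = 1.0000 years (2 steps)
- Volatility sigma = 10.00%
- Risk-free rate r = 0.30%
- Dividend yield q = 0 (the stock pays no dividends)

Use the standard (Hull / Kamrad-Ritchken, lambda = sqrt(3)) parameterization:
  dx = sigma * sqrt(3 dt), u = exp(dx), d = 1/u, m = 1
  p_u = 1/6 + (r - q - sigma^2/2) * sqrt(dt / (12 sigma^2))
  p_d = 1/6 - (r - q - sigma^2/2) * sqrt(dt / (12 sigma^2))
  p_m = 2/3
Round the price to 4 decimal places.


dt = T/N = 0.500000; dx = sigma*sqrt(3*dt) = 0.122474
u = exp(dx) = 1.130290; d = 1/u = 0.884728
p_u = 0.162584, p_m = 0.666667, p_d = 0.170749
Discount per step: exp(-r*dt) = 0.998501
Stock lattice S(k, j) with j the centered position index:
  k=0: S(0,+0) = 103.8200
  k=1: S(1,-1) = 91.8525; S(1,+0) = 103.8200; S(1,+1) = 117.3467
  k=2: S(2,-2) = 81.2645; S(2,-1) = 91.8525; S(2,+0) = 103.8200; S(2,+1) = 117.3467; S(2,+2) = 132.6359
Terminal payoffs V(N, j) = max(K - S_T, 0):
  V(2,-2) = 38.655468; V(2,-1) = 28.067490; V(2,+0) = 16.100000; V(2,+1) = 2.573263; V(2,+2) = 0.000000
Backward induction: V(k, j) = exp(-r*dt) * [p_u * V(k+1, j+1) + p_m * V(k+1, j) + p_d * V(k+1, j-1)]
  V(1,-1) = exp(-r*dt) * [p_u*16.100000 + p_m*28.067490 + p_d*38.655468] = 27.887790
  V(1,+0) = exp(-r*dt) * [p_u*2.573263 + p_m*16.100000 + p_d*28.067490] = 15.920307
  V(1,+1) = exp(-r*dt) * [p_u*0.000000 + p_m*2.573263 + p_d*16.100000] = 4.457878
  V(0,+0) = exp(-r*dt) * [p_u*4.457878 + p_m*15.920307 + p_d*27.887790] = 16.076003

Answer: Price = V(0,0) = 16.0760


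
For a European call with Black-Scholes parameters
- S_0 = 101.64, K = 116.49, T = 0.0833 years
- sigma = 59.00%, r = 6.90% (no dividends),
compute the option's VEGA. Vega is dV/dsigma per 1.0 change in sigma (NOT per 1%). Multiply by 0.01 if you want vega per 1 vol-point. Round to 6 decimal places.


Answer: Vega = 9.275068

Derivation:
d1 = -0.6819315383; d2 = -0.8522158006
phi(d1) = 0.3161767632; exp(-qT) = 1.0000000000; exp(-rT) = 0.9942687864
Vega = S * exp(-qT) * phi(d1) * sqrt(T) = 101.6400 * 1.0000000000 * 0.3161767632 * 0.2886173938 = 9.275068


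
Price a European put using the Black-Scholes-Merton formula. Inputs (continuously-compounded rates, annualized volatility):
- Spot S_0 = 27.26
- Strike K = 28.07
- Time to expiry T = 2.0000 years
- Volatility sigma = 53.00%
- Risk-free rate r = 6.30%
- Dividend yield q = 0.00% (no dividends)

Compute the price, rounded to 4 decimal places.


d1 = (ln(S/K) + (r - q + 0.5*sigma^2) * T) / (sigma * sqrt(T)) = 0.50380562
d2 = d1 - sigma * sqrt(T) = -0.24572756
exp(-rT) = 0.88161485; exp(-qT) = 1.00000000
P = K * exp(-rT) * N(-d2) - S_0 * exp(-qT) * N(-d1)
N(-d1) = 0.30719899; N(-d2) = 0.59705343
P = 28.0700 * 0.88161485 * 0.59705343 - 27.2600 * 1.00000000 * 0.30719899 = 6.4010

Answer: Price = 6.4010


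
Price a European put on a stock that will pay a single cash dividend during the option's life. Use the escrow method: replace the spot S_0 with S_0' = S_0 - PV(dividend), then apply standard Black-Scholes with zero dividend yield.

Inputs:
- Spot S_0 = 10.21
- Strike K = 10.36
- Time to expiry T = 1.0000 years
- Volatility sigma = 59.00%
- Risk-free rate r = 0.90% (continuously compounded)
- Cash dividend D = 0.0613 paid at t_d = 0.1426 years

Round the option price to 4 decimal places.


Answer: Price = 2.4280

Derivation:
PV(D) = D * exp(-r * t_d) = 0.0613 * 0.99871742 = 0.06122138
S_0' = S_0 - PV(D) = 10.2100 - 0.06122138 = 10.14877862
d1 = (ln(S_0'/K) + (r + sigma^2/2)*T) / (sigma*sqrt(T)) = 0.27534090
d2 = d1 - sigma*sqrt(T) = -0.31465910
exp(-rT) = 0.99104038
N(-d1) = 0.39152717; N(-d2) = 0.62348975
P = K * exp(-rT) * N(-d2) - S_0' * N(-d1) = 10.3600 * 0.99104038 * 0.62348975 - 10.14877862 * 0.39152717 = 2.4280


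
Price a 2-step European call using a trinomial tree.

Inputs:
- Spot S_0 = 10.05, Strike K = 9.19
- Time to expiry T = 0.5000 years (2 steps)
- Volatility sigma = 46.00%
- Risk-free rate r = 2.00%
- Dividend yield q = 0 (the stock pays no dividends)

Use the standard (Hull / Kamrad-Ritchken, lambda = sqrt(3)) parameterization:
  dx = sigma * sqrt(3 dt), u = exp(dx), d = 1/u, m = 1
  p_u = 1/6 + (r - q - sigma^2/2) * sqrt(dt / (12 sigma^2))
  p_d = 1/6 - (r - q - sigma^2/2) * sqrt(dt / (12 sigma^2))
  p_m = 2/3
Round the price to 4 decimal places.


dt = T/N = 0.250000; dx = sigma*sqrt(3*dt) = 0.398372
u = exp(dx) = 1.489398; d = 1/u = 0.671412
p_u = 0.139745, p_m = 0.666667, p_d = 0.193589
Discount per step: exp(-r*dt) = 0.995012
Stock lattice S(k, j) with j the centered position index:
  k=0: S(0,+0) = 10.0500
  k=1: S(1,-1) = 6.7477; S(1,+0) = 10.0500; S(1,+1) = 14.9684
  k=2: S(2,-2) = 4.5305; S(2,-1) = 6.7477; S(2,+0) = 10.0500; S(2,+1) = 14.9684; S(2,+2) = 22.2940
Terminal payoffs V(N, j) = max(S_T - K, 0):
  V(2,-2) = 0.000000; V(2,-1) = 0.000000; V(2,+0) = 0.860000; V(2,+1) = 5.778445; V(2,+2) = 13.103965
Backward induction: V(k, j) = exp(-r*dt) * [p_u * V(k+1, j+1) + p_m * V(k+1, j) + p_d * V(k+1, j-1)]
  V(1,-1) = exp(-r*dt) * [p_u*0.860000 + p_m*0.000000 + p_d*0.000000] = 0.119581
  V(1,+0) = exp(-r*dt) * [p_u*5.778445 + p_m*0.860000 + p_d*0.000000] = 1.373953
  V(1,+1) = exp(-r*dt) * [p_u*13.103965 + p_m*5.778445 + p_d*0.860000] = 5.820814
  V(0,+0) = exp(-r*dt) * [p_u*5.820814 + p_m*1.373953 + p_d*0.119581] = 1.743804

Answer: Price = V(0,0) = 1.7438


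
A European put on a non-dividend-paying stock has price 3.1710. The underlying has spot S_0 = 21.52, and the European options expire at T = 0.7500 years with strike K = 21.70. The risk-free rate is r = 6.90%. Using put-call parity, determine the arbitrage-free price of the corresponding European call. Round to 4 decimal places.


Answer: Call price = 4.0854

Derivation:
Put-call parity: C - P = S_0 * exp(-qT) - K * exp(-rT).
S_0 * exp(-qT) = 21.5200 * 1.00000000 = 21.52000000
K * exp(-rT) = 21.7000 * 0.94956623 = 20.60558716
C = P + S*exp(-qT) - K*exp(-rT)
C = 3.1710 + 21.52000000 - 20.60558716 = 4.0854


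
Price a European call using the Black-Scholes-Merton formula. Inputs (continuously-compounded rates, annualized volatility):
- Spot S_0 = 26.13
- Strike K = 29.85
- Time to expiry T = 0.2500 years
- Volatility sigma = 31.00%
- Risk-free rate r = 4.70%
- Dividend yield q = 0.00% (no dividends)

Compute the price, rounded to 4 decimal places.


d1 = (ln(S/K) + (r - q + 0.5*sigma^2) * T) / (sigma * sqrt(T)) = -0.70540813
d2 = d1 - sigma * sqrt(T) = -0.86040813
exp(-rT) = 0.98831876; exp(-qT) = 1.00000000
C = S_0 * exp(-qT) * N(d1) - K * exp(-rT) * N(d2)
N(d1) = 0.24027814; N(d2) = 0.19478205
C = 26.1300 * 1.00000000 * 0.24027814 - 29.8500 * 0.98831876 * 0.19478205 = 0.5321

Answer: Price = 0.5321


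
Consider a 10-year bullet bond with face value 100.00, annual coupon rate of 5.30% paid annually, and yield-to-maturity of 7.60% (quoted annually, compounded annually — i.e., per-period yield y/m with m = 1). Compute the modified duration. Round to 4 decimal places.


Coupon per period c = face * coupon_rate / m = 5.300000
Periods per year m = 1; per-period yield y/m = 0.076000
Number of cashflows N = 10
Cashflows (t years, CF_t, discount factor 1/(1+y/m)^(m*t), PV):
  t = 1.0000: CF_t = 5.300000, DF = 0.929368, PV = 4.925651
  t = 2.0000: CF_t = 5.300000, DF = 0.863725, PV = 4.577742
  t = 3.0000: CF_t = 5.300000, DF = 0.802718, PV = 4.254407
  t = 4.0000: CF_t = 5.300000, DF = 0.746021, PV = 3.953910
  t = 5.0000: CF_t = 5.300000, DF = 0.693328, PV = 3.674638
  t = 6.0000: CF_t = 5.300000, DF = 0.644357, PV = 3.415091
  t = 7.0000: CF_t = 5.300000, DF = 0.598845, PV = 3.173876
  t = 8.0000: CF_t = 5.300000, DF = 0.556547, PV = 2.949699
  t = 9.0000: CF_t = 5.300000, DF = 0.517237, PV = 2.741356
  t = 10.0000: CF_t = 105.300000, DF = 0.480704, PV = 50.618079
Price P = sum_t PV_t = 84.284448
First compute Macaulay numerator sum_t t * PV_t:
  t * PV_t at t = 1.0000: 4.925651
  t * PV_t at t = 2.0000: 9.155484
  t * PV_t at t = 3.0000: 12.763222
  t * PV_t at t = 4.0000: 15.815640
  t * PV_t at t = 5.0000: 18.373188
  t * PV_t at t = 6.0000: 20.490544
  t * PV_t at t = 7.0000: 22.217133
  t * PV_t at t = 8.0000: 23.597592
  t * PV_t at t = 9.0000: 24.672203
  t * PV_t at t = 10.0000: 506.180788
Macaulay duration D = 658.191445 / 84.284448 = 7.809168
Modified duration = D / (1 + y/m) = 7.809168 / (1 + 0.076000) = 7.257591

Answer: Modified duration = 7.2576


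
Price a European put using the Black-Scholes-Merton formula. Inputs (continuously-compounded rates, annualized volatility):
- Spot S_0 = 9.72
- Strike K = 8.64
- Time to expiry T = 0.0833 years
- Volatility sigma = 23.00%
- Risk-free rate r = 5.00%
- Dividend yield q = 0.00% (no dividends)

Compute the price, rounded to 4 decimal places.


Answer: Price = 0.0079

Derivation:
d1 = (ln(S/K) + (r - q + 0.5*sigma^2) * T) / (sigma * sqrt(T)) = 1.87025579
d2 = d1 - sigma * sqrt(T) = 1.80387379
exp(-rT) = 0.99584366; exp(-qT) = 1.00000000
P = K * exp(-rT) * N(-d2) - S_0 * exp(-qT) * N(-d1)
N(-d1) = 0.03072415; N(-d2) = 0.03562555
P = 8.6400 * 0.99584366 * 0.03562555 - 9.7200 * 1.00000000 * 0.03072415 = 0.0079


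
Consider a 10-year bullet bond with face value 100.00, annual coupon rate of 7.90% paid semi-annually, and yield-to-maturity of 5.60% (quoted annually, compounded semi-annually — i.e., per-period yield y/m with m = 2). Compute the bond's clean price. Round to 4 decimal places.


Answer: Price = 117.4298

Derivation:
Coupon per period c = face * coupon_rate / m = 3.950000
Periods per year m = 2; per-period yield y/m = 0.028000
Number of cashflows N = 20
Cashflows (t years, CF_t, discount factor 1/(1+y/m)^(m*t), PV):
  t = 0.5000: CF_t = 3.950000, DF = 0.972763, PV = 3.842412
  t = 1.0000: CF_t = 3.950000, DF = 0.946267, PV = 3.737755
  t = 1.5000: CF_t = 3.950000, DF = 0.920493, PV = 3.635949
  t = 2.0000: CF_t = 3.950000, DF = 0.895422, PV = 3.536915
  t = 2.5000: CF_t = 3.950000, DF = 0.871033, PV = 3.440579
  t = 3.0000: CF_t = 3.950000, DF = 0.847308, PV = 3.346867
  t = 3.5000: CF_t = 3.950000, DF = 0.824230, PV = 3.255707
  t = 4.0000: CF_t = 3.950000, DF = 0.801780, PV = 3.167030
  t = 4.5000: CF_t = 3.950000, DF = 0.779941, PV = 3.080768
  t = 5.0000: CF_t = 3.950000, DF = 0.758698, PV = 2.996857
  t = 5.5000: CF_t = 3.950000, DF = 0.738033, PV = 2.915230
  t = 6.0000: CF_t = 3.950000, DF = 0.717931, PV = 2.835827
  t = 6.5000: CF_t = 3.950000, DF = 0.698376, PV = 2.758586
  t = 7.0000: CF_t = 3.950000, DF = 0.679354, PV = 2.683450
  t = 7.5000: CF_t = 3.950000, DF = 0.660851, PV = 2.610360
  t = 8.0000: CF_t = 3.950000, DF = 0.642851, PV = 2.539261
  t = 8.5000: CF_t = 3.950000, DF = 0.625341, PV = 2.470098
  t = 9.0000: CF_t = 3.950000, DF = 0.608309, PV = 2.402819
  t = 9.5000: CF_t = 3.950000, DF = 0.591740, PV = 2.337372
  t = 10.0000: CF_t = 103.950000, DF = 0.575622, PV = 59.835951
Price P = sum_t PV_t = 117.429793


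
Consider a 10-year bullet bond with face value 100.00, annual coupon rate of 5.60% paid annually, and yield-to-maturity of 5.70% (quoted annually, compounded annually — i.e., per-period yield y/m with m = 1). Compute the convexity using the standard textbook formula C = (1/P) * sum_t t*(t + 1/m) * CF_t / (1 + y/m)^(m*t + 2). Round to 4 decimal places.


Coupon per period c = face * coupon_rate / m = 5.600000
Periods per year m = 1; per-period yield y/m = 0.057000
Number of cashflows N = 10
Cashflows (t years, CF_t, discount factor 1/(1+y/m)^(m*t), PV):
  t = 1.0000: CF_t = 5.600000, DF = 0.946074, PV = 5.298013
  t = 2.0000: CF_t = 5.600000, DF = 0.895056, PV = 5.012311
  t = 3.0000: CF_t = 5.600000, DF = 0.846789, PV = 4.742017
  t = 4.0000: CF_t = 5.600000, DF = 0.801125, PV = 4.486298
  t = 5.0000: CF_t = 5.600000, DF = 0.757923, PV = 4.244369
  t = 6.0000: CF_t = 5.600000, DF = 0.717051, PV = 4.015486
  t = 7.0000: CF_t = 5.600000, DF = 0.678383, PV = 3.798946
  t = 8.0000: CF_t = 5.600000, DF = 0.641801, PV = 3.594083
  t = 9.0000: CF_t = 5.600000, DF = 0.607191, PV = 3.400268
  t = 10.0000: CF_t = 105.600000, DF = 0.574447, PV = 60.661626
Price P = sum_t PV_t = 99.253416
Convexity numerator sum_t t*(t + 1/m) * CF_t / (1+y/m)^(m*t + 2):
  t = 1.0000: term = 9.484033
  t = 2.0000: term = 26.917786
  t = 3.0000: term = 50.932423
  t = 4.0000: term = 80.309718
  t = 5.0000: term = 113.968379
  t = 6.0000: term = 150.951495
  t = 7.0000: term = 190.415005
  t = 8.0000: term = 231.617116
  t = 9.0000: term = 273.908605
  t = 10.0000: term = 5972.508213
Convexity = (1/P) * sum = 7101.012773 / 99.253416 = 71.544266

Answer: Convexity = 71.5443


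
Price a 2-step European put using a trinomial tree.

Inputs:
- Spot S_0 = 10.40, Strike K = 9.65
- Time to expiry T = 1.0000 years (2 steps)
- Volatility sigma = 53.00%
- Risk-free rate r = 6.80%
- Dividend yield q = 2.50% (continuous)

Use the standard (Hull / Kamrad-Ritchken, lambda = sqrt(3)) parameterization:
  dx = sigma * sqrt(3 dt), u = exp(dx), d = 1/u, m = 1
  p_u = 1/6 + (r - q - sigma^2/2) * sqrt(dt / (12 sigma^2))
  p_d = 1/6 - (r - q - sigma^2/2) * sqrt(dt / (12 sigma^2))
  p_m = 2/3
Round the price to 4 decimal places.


dt = T/N = 0.500000; dx = sigma*sqrt(3*dt) = 0.649115
u = exp(dx) = 1.913846; d = 1/u = 0.522508
p_u = 0.129135, p_m = 0.666667, p_d = 0.204199
Discount per step: exp(-r*dt) = 0.966572
Stock lattice S(k, j) with j the centered position index:
  k=0: S(0,+0) = 10.4000
  k=1: S(1,-1) = 5.4341; S(1,+0) = 10.4000; S(1,+1) = 19.9040
  k=2: S(2,-2) = 2.8394; S(2,-1) = 5.4341; S(2,+0) = 10.4000; S(2,+1) = 19.9040; S(2,+2) = 38.0932
Terminal payoffs V(N, j) = max(K - S_T, 0):
  V(2,-2) = 6.810647; V(2,-1) = 4.215916; V(2,+0) = 0.000000; V(2,+1) = 0.000000; V(2,+2) = 0.000000
Backward induction: V(k, j) = exp(-r*dt) * [p_u * V(k+1, j+1) + p_m * V(k+1, j) + p_d * V(k+1, j-1)]
  V(1,-1) = exp(-r*dt) * [p_u*0.000000 + p_m*4.215916 + p_d*6.810647] = 4.060890
  V(1,+0) = exp(-r*dt) * [p_u*0.000000 + p_m*0.000000 + p_d*4.215916] = 0.832106
  V(1,+1) = exp(-r*dt) * [p_u*0.000000 + p_m*0.000000 + p_d*0.000000] = 0.000000
  V(0,+0) = exp(-r*dt) * [p_u*0.000000 + p_m*0.832106 + p_d*4.060890] = 1.337701

Answer: Price = V(0,0) = 1.3377


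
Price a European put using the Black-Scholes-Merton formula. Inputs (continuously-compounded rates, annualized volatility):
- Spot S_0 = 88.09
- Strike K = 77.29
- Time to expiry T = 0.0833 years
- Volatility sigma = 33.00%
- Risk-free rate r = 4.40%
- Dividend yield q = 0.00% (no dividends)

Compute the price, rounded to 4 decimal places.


Answer: Price = 0.2801

Derivation:
d1 = (ln(S/K) + (r - q + 0.5*sigma^2) * T) / (sigma * sqrt(T)) = 1.45936440
d2 = d1 - sigma * sqrt(T) = 1.36412066
exp(-rT) = 0.99634151; exp(-qT) = 1.00000000
P = K * exp(-rT) * N(-d2) - S_0 * exp(-qT) * N(-d1)
N(-d1) = 0.07223242; N(-d2) = 0.08626480
P = 77.2900 * 0.99634151 * 0.08626480 - 88.0900 * 1.00000000 * 0.07223242 = 0.2801


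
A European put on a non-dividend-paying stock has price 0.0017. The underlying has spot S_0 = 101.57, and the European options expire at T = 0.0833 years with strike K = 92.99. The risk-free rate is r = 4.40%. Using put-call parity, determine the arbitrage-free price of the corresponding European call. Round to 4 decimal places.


Answer: Call price = 8.9219

Derivation:
Put-call parity: C - P = S_0 * exp(-qT) - K * exp(-rT).
S_0 * exp(-qT) = 101.5700 * 1.00000000 = 101.57000000
K * exp(-rT) = 92.9900 * 0.99634151 = 92.64979689
C = P + S*exp(-qT) - K*exp(-rT)
C = 0.0017 + 101.57000000 - 92.64979689 = 8.9219


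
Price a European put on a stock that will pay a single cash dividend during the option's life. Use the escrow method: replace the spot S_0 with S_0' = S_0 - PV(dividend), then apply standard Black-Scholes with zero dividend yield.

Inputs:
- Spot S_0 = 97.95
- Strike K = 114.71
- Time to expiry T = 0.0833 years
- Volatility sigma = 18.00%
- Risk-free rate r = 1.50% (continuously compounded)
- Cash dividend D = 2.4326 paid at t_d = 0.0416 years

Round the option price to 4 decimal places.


PV(D) = D * exp(-r * t_d) = 2.4326 * 0.99937619 = 2.43108253
S_0' = S_0 - PV(D) = 97.9500 - 2.43108253 = 95.51891747
d1 = (ln(S_0'/K) + (r + sigma^2/2)*T) / (sigma*sqrt(T)) = -3.47410970
d2 = d1 - sigma*sqrt(T) = -3.52606083
exp(-rT) = 0.99875128
N(-d1) = 0.99974372; N(-d2) = 0.99978910
P = K * exp(-rT) * N(-d2) - S_0' * N(-d1) = 114.7100 * 0.99875128 * 0.99978910 - 95.51891747 * 0.99974372 = 19.0482

Answer: Price = 19.0482


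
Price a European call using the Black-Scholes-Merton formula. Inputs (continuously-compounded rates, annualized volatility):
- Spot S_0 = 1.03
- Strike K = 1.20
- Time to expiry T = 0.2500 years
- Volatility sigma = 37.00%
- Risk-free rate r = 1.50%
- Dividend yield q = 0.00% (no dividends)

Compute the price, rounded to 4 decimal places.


d1 = (ln(S/K) + (r - q + 0.5*sigma^2) * T) / (sigma * sqrt(T)) = -0.71297435
d2 = d1 - sigma * sqrt(T) = -0.89797435
exp(-rT) = 0.99625702; exp(-qT) = 1.00000000
C = S_0 * exp(-qT) * N(d1) - K * exp(-rT) * N(d2)
N(d1) = 0.23793082; N(d2) = 0.18459961
C = 1.0300 * 1.00000000 * 0.23793082 - 1.2000 * 0.99625702 * 0.18459961 = 0.0244

Answer: Price = 0.0244


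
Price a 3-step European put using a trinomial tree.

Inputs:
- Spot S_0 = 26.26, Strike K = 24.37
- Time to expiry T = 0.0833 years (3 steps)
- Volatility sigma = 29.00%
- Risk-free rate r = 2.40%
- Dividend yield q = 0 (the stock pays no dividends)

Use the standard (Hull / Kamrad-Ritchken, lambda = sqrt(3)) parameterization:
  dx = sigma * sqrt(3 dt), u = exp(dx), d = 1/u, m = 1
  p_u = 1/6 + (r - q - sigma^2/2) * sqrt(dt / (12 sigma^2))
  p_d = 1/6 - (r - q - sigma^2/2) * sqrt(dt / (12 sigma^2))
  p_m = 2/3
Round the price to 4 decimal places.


Answer: Price = V(0,0) = 0.1956

Derivation:
dt = T/N = 0.027767; dx = sigma*sqrt(3*dt) = 0.083699
u = exp(dx) = 1.087302; d = 1/u = 0.919708
p_u = 0.163673, p_m = 0.666667, p_d = 0.169661
Discount per step: exp(-r*dt) = 0.999334
Stock lattice S(k, j) with j the centered position index:
  k=0: S(0,+0) = 26.2600
  k=1: S(1,-1) = 24.1515; S(1,+0) = 26.2600; S(1,+1) = 28.5525
  k=2: S(2,-2) = 22.2124; S(2,-1) = 24.1515; S(2,+0) = 26.2600; S(2,+1) = 28.5525; S(2,+2) = 31.0452
  k=3: S(3,-3) = 20.4289; S(3,-2) = 22.2124; S(3,-1) = 24.1515; S(3,+0) = 26.2600; S(3,+1) = 28.5525; S(3,+2) = 31.0452; S(3,+3) = 33.7555
Terminal payoffs V(N, j) = max(K - S_T, 0):
  V(3,-3) = 3.941117; V(3,-2) = 2.157642; V(3,-1) = 0.218468; V(3,+0) = 0.000000; V(3,+1) = 0.000000; V(3,+2) = 0.000000; V(3,+3) = 0.000000
Backward induction: V(k, j) = exp(-r*dt) * [p_u * V(k+1, j+1) + p_m * V(k+1, j) + p_d * V(k+1, j-1)]
  V(2,-2) = exp(-r*dt) * [p_u*0.218468 + p_m*2.157642 + p_d*3.941117] = 2.141410
  V(2,-1) = exp(-r*dt) * [p_u*0.000000 + p_m*0.218468 + p_d*2.157642] = 0.511371
  V(2,+0) = exp(-r*dt) * [p_u*0.000000 + p_m*0.000000 + p_d*0.218468] = 0.037041
  V(2,+1) = exp(-r*dt) * [p_u*0.000000 + p_m*0.000000 + p_d*0.000000] = 0.000000
  V(2,+2) = exp(-r*dt) * [p_u*0.000000 + p_m*0.000000 + p_d*0.000000] = 0.000000
  V(1,-1) = exp(-r*dt) * [p_u*0.037041 + p_m*0.511371 + p_d*2.141410] = 0.709817
  V(1,+0) = exp(-r*dt) * [p_u*0.000000 + p_m*0.037041 + p_d*0.511371] = 0.111379
  V(1,+1) = exp(-r*dt) * [p_u*0.000000 + p_m*0.000000 + p_d*0.037041] = 0.006280
  V(0,+0) = exp(-r*dt) * [p_u*0.006280 + p_m*0.111379 + p_d*0.709817] = 0.195578


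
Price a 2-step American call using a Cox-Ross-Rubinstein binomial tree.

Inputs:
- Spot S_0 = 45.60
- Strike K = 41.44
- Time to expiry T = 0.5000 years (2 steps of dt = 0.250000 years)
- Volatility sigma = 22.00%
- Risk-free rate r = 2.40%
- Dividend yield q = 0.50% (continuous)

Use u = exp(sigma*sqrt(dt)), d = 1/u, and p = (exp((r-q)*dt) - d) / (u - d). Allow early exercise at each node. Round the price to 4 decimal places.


dt = T/N = 0.250000
u = exp(sigma*sqrt(dt)) = 1.116278; d = 1/u = 0.895834
p = (exp((r-q)*dt) - d) / (u - d) = 0.494126
Discount per step: exp(-r*dt) = 0.994018
Stock lattice S(k, i) with i counting down-moves:
  k=0: S(0,0) = 45.6000
  k=1: S(1,0) = 50.9023; S(1,1) = 40.8500
  k=2: S(2,0) = 56.8211; S(2,1) = 45.6000; S(2,2) = 36.5949
Terminal payoffs V(N, i) = max(S_T - K, 0):
  V(2,0) = 15.381099; V(2,1) = 4.160000; V(2,2) = 0.000000
Backward induction: V(k, i) = exp(-r*dt) * [p * V(k+1, i) + (1-p) * V(k+1, i+1)]; then take max(V_cont, immediate exercise) for American.
  V(1,0) = exp(-r*dt) * [p*15.381099 + (1-p)*4.160000] = 9.646587; exercise = 9.462280; V(1,0) = max -> 9.646587
  V(1,1) = exp(-r*dt) * [p*4.160000 + (1-p)*0.000000] = 2.043269; exercise = 0.000000; V(1,1) = max -> 2.043269
  V(0,0) = exp(-r*dt) * [p*9.646587 + (1-p)*2.043269] = 5.765572; exercise = 4.160000; V(0,0) = max -> 5.765572

Answer: Price = V(0,0) = 5.7656


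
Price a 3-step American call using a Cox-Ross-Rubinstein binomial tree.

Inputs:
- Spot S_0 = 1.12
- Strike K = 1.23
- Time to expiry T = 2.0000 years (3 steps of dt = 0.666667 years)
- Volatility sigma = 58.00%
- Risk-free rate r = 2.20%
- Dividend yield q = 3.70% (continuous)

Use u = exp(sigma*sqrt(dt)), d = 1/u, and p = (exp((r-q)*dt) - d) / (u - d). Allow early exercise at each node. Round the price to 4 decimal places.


Answer: Price = V(0,0) = 0.3199

Derivation:
dt = T/N = 0.666667
u = exp(sigma*sqrt(dt)) = 1.605713; d = 1/u = 0.622776
p = (exp((r-q)*dt) - d) / (u - d) = 0.373649
Discount per step: exp(-r*dt) = 0.985440
Stock lattice S(k, i) with i counting down-moves:
  k=0: S(0,0) = 1.1200
  k=1: S(1,0) = 1.7984; S(1,1) = 0.6975
  k=2: S(2,0) = 2.8877; S(2,1) = 1.1200; S(2,2) = 0.4344
  k=3: S(3,0) = 4.6368; S(3,1) = 1.7984; S(3,2) = 0.6975; S(3,3) = 0.2705
Terminal payoffs V(N, i) = max(S_T - K, 0):
  V(3,0) = 3.406838; V(3,1) = 0.568399; V(3,2) = 0.000000; V(3,3) = 0.000000
Backward induction: V(k, i) = exp(-r*dt) * [p * V(k+1, i) + (1-p) * V(k+1, i+1)]; then take max(V_cont, immediate exercise) for American.
  V(2,0) = exp(-r*dt) * [p*3.406838 + (1-p)*0.568399] = 1.605262; exercise = 1.657713; V(2,0) = max -> 1.657713
  V(2,1) = exp(-r*dt) * [p*0.568399 + (1-p)*0.000000] = 0.209290; exercise = 0.000000; V(2,1) = max -> 0.209290
  V(2,2) = exp(-r*dt) * [p*0.000000 + (1-p)*0.000000] = 0.000000; exercise = 0.000000; V(2,2) = max -> 0.000000
  V(1,0) = exp(-r*dt) * [p*1.657713 + (1-p)*0.209290] = 0.739565; exercise = 0.568399; V(1,0) = max -> 0.739565
  V(1,1) = exp(-r*dt) * [p*0.209290 + (1-p)*0.000000] = 0.077062; exercise = 0.000000; V(1,1) = max -> 0.077062
  V(0,0) = exp(-r*dt) * [p*0.739565 + (1-p)*0.077062] = 0.319880; exercise = 0.000000; V(0,0) = max -> 0.319880


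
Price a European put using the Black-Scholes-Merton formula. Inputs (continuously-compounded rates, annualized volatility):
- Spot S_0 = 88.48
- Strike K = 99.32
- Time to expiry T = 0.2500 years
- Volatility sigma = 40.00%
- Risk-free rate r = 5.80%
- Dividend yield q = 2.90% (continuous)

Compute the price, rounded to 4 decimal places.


Answer: Price = 13.4763

Derivation:
d1 = (ln(S/K) + (r - q + 0.5*sigma^2) * T) / (sigma * sqrt(T)) = -0.44160211
d2 = d1 - sigma * sqrt(T) = -0.64160211
exp(-rT) = 0.98560462; exp(-qT) = 0.99277622
P = K * exp(-rT) * N(-d2) - S_0 * exp(-qT) * N(-d1)
N(-d1) = 0.67061142; N(-d2) = 0.73943422
P = 99.3200 * 0.98560462 * 0.73943422 - 88.4800 * 0.99277622 * 0.67061142 = 13.4763


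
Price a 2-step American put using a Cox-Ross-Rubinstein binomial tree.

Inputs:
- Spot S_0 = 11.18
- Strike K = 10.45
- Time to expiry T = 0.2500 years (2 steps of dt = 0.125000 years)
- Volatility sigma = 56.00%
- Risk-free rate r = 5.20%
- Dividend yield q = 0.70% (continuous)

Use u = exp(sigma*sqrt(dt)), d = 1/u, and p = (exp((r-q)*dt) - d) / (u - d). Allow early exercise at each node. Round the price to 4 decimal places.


Answer: Price = V(0,0) = 0.8271

Derivation:
dt = T/N = 0.125000
u = exp(sigma*sqrt(dt)) = 1.218950; d = 1/u = 0.820378
p = (exp((r-q)*dt) - d) / (u - d) = 0.464816
Discount per step: exp(-r*dt) = 0.993521
Stock lattice S(k, i) with i counting down-moves:
  k=0: S(0,0) = 11.1800
  k=1: S(1,0) = 13.6279; S(1,1) = 9.1718
  k=2: S(2,0) = 16.6117; S(2,1) = 11.1800; S(2,2) = 7.5244
Terminal payoffs V(N, i) = max(K - S_T, 0):
  V(2,0) = 0.000000; V(2,1) = 0.000000; V(2,2) = 2.925633
Backward induction: V(k, i) = exp(-r*dt) * [p * V(k+1, i) + (1-p) * V(k+1, i+1)]; then take max(V_cont, immediate exercise) for American.
  V(1,0) = exp(-r*dt) * [p*0.000000 + (1-p)*0.000000] = 0.000000; exercise = 0.000000; V(1,0) = max -> 0.000000
  V(1,1) = exp(-r*dt) * [p*0.000000 + (1-p)*2.925633] = 1.555607; exercise = 1.278172; V(1,1) = max -> 1.555607
  V(0,0) = exp(-r*dt) * [p*0.000000 + (1-p)*1.555607] = 0.827142; exercise = 0.000000; V(0,0) = max -> 0.827142


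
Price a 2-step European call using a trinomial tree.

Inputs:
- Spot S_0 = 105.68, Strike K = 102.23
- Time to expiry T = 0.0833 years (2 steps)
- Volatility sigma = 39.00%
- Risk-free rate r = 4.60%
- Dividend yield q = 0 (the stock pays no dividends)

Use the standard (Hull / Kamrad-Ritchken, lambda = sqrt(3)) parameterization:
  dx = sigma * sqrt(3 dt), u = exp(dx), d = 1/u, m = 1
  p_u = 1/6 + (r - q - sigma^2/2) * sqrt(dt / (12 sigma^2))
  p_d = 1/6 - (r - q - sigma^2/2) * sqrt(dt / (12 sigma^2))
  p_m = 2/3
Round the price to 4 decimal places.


Answer: Price = V(0,0) = 6.7939

Derivation:
dt = T/N = 0.041650; dx = sigma*sqrt(3*dt) = 0.137858
u = exp(dx) = 1.147813; d = 1/u = 0.871222
p_u = 0.162127, p_m = 0.666667, p_d = 0.171206
Discount per step: exp(-r*dt) = 0.998086
Stock lattice S(k, j) with j the centered position index:
  k=0: S(0,+0) = 105.6800
  k=1: S(1,-1) = 92.0708; S(1,+0) = 105.6800; S(1,+1) = 121.3009
  k=2: S(2,-2) = 80.2141; S(2,-1) = 92.0708; S(2,+0) = 105.6800; S(2,+1) = 121.3009; S(2,+2) = 139.2307
Terminal payoffs V(N, j) = max(S_T - K, 0):
  V(2,-2) = 0.000000; V(2,-1) = 0.000000; V(2,+0) = 3.450000; V(2,+1) = 19.070860; V(2,+2) = 37.000683
Backward induction: V(k, j) = exp(-r*dt) * [p_u * V(k+1, j+1) + p_m * V(k+1, j) + p_d * V(k+1, j-1)]
  V(1,-1) = exp(-r*dt) * [p_u*3.450000 + p_m*0.000000 + p_d*0.000000] = 0.558269
  V(1,+0) = exp(-r*dt) * [p_u*19.070860 + p_m*3.450000 + p_d*0.000000] = 5.381586
  V(1,+1) = exp(-r*dt) * [p_u*37.000683 + p_m*19.070860 + p_d*3.450000] = 19.266440
  V(0,+0) = exp(-r*dt) * [p_u*19.266440 + p_m*5.381586 + p_d*0.558269] = 6.793890


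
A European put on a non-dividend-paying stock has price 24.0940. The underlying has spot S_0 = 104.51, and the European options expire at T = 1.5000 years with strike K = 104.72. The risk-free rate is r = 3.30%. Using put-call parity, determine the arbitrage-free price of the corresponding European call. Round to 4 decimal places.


Put-call parity: C - P = S_0 * exp(-qT) - K * exp(-rT).
S_0 * exp(-qT) = 104.5100 * 1.00000000 = 104.51000000
K * exp(-rT) = 104.7200 * 0.95170516 = 99.66256416
C = P + S*exp(-qT) - K*exp(-rT)
C = 24.0940 + 104.51000000 - 99.66256416 = 28.9414

Answer: Call price = 28.9414
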